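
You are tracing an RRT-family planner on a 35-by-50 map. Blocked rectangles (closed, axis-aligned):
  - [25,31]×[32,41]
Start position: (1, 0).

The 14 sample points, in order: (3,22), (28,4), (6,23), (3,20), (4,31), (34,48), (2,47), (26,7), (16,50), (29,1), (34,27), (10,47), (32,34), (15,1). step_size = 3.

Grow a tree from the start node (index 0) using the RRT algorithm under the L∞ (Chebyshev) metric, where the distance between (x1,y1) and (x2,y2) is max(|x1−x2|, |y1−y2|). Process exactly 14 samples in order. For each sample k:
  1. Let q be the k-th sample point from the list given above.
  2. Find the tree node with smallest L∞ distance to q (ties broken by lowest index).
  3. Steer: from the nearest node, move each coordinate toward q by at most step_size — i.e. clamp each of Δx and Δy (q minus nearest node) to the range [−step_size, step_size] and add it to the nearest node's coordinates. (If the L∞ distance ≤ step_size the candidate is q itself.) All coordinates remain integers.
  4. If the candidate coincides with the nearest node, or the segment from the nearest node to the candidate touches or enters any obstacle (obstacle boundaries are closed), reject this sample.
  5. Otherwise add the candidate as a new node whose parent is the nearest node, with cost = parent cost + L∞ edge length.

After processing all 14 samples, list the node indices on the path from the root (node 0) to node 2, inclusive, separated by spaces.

Path: 0 1 2

1. q=(3,22) nearest=0 d=22 new=(3,3) → add node 1 parent=0 cost=3
2. q=(28,4) nearest=1 d=25 new=(6,4) → add node 2 parent=1 cost=6
3. q=(6,23) nearest=2 d=19 new=(6,7) → add node 3 parent=2 cost=9
4. q=(3,20) nearest=3 d=13 new=(3,10) → add node 4 parent=3 cost=12
5. q=(4,31) nearest=4 d=21 new=(4,13) → add node 5 parent=4 cost=15
6. q=(34,48) nearest=5 d=35 new=(7,16) → add node 6 parent=5 cost=18
7. q=(2,47) nearest=6 d=31 new=(4,19) → add node 7 parent=6 cost=21
8. q=(26,7) nearest=6 d=19 new=(10,13) → add node 8 parent=6 cost=21
9. q=(16,50) nearest=7 d=31 new=(7,22) → add node 9 parent=7 cost=24
10. q=(29,1) nearest=8 d=19 new=(13,10) → add node 10 parent=8 cost=24
11. q=(34,27) nearest=10 d=21 new=(16,13) → add node 11 parent=10 cost=27
12. q=(10,47) nearest=9 d=25 new=(10,25) → add node 12 parent=9 cost=27
13. q=(32,34) nearest=11 d=21 new=(19,16) → add node 13 parent=11 cost=30
14. q=(15,1) nearest=2 d=9 new=(9,1) → add node 14 parent=2 cost=9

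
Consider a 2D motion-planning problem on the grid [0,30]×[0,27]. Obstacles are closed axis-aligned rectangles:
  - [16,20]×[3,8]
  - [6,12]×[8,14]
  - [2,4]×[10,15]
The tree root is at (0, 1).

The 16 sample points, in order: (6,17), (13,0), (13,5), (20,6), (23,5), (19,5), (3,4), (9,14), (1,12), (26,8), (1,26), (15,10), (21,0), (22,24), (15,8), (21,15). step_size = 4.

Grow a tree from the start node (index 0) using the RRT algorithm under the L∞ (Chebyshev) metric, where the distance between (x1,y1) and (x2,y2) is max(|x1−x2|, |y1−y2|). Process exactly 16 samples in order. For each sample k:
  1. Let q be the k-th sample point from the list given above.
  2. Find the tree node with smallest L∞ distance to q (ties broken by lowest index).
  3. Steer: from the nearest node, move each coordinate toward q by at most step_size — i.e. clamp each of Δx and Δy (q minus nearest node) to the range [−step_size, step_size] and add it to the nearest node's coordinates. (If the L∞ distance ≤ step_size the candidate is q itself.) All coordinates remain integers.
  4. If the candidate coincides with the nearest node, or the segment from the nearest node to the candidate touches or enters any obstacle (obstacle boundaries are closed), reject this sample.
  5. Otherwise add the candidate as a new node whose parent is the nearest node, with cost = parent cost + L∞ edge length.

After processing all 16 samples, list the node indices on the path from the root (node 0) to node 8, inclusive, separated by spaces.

Path: 0 1 2 3 8

1. q=(6,17) nearest=0 d=16 new=(4,5) → add node 1 parent=0 cost=4
2. q=(13,0) nearest=1 d=9 new=(8,1) → add node 2 parent=1 cost=8
3. q=(13,5) nearest=2 d=5 new=(12,5) → add node 3 parent=2 cost=12
4. q=(20,6) nearest=3 d=8 new=(16,6) → blocked by [16,20]×[3,8], reject
5. q=(23,5) nearest=3 d=11 new=(16,5) → blocked by [16,20]×[3,8], reject
6. q=(19,5) nearest=3 d=7 new=(16,5) → blocked by [16,20]×[3,8], reject
7. q=(3,4) nearest=1 d=1 new=(3,4) → add node 4 parent=1 cost=5
8. q=(9,14) nearest=1 d=9 new=(8,9) → blocked by [6,12]×[8,14], reject
9. q=(1,12) nearest=1 d=7 new=(1,9) → add node 5 parent=1 cost=8
10. q=(26,8) nearest=3 d=14 new=(16,8) → blocked by [16,20]×[3,8], reject
11. q=(1,26) nearest=5 d=17 new=(1,13) → add node 6 parent=5 cost=12
12. q=(15,10) nearest=3 d=5 new=(15,9) → add node 7 parent=3 cost=16
13. q=(21,0) nearest=3 d=9 new=(16,1) → add node 8 parent=3 cost=16
14. q=(22,24) nearest=7 d=15 new=(19,13) → add node 9 parent=7 cost=20
15. q=(15,8) nearest=7 d=1 new=(15,8) → add node 10 parent=7 cost=17
16. q=(21,15) nearest=9 d=2 new=(21,15) → add node 11 parent=9 cost=22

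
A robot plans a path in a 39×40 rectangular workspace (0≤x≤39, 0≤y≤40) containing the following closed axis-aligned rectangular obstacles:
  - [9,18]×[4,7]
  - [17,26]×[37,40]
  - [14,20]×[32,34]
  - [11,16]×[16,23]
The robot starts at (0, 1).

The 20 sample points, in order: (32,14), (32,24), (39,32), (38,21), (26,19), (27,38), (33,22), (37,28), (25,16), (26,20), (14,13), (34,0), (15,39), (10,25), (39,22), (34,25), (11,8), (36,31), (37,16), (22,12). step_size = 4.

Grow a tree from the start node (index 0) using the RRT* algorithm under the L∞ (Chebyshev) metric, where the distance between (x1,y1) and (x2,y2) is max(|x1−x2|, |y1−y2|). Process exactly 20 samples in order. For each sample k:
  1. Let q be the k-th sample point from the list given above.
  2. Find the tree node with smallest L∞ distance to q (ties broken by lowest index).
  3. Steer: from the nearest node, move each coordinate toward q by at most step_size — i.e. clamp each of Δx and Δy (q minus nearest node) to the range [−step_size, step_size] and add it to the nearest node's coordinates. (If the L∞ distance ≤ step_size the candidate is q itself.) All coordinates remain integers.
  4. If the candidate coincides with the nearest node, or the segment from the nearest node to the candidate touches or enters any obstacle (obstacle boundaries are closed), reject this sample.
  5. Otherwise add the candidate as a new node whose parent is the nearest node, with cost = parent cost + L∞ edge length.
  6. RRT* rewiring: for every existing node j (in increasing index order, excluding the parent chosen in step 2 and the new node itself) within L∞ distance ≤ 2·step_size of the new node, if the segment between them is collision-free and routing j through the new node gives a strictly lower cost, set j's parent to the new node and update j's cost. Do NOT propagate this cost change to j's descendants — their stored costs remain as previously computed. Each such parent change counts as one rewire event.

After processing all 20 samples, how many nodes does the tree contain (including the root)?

Node count: 13

1. q=(32,14) nearest=0 d=32 new=(4,5) → add node 1 parent=0 cost=4
2. q=(32,24) nearest=1 d=28 new=(8,9) → add node 2 parent=1 cost=8
3. q=(39,32) nearest=2 d=31 new=(12,13) → add node 3 parent=2 cost=12
4. q=(38,21) nearest=3 d=26 new=(16,17) → blocked by [11,16]×[16,23], reject
5. q=(26,19) nearest=3 d=14 new=(16,17) → blocked by [11,16]×[16,23], reject
6. q=(27,38) nearest=3 d=25 new=(16,17) → blocked by [11,16]×[16,23], reject
7. q=(33,22) nearest=3 d=21 new=(16,17) → blocked by [11,16]×[16,23], reject
8. q=(37,28) nearest=3 d=25 new=(16,17) → blocked by [11,16]×[16,23], reject
9. q=(25,16) nearest=3 d=13 new=(16,16) → blocked by [11,16]×[16,23], reject
10. q=(26,20) nearest=3 d=14 new=(16,17) → blocked by [11,16]×[16,23], reject
11. q=(14,13) nearest=3 d=2 new=(14,13) → add node 4 parent=3 cost=14
12. q=(34,0) nearest=4 d=20 new=(18,9) → add node 5 parent=4 cost=18
13. q=(15,39) nearest=3 d=26 new=(15,17) → blocked by [11,16]×[16,23], reject
14. q=(10,25) nearest=3 d=12 new=(10,17) → add node 6 parent=3 cost=16
15. q=(39,22) nearest=5 d=21 new=(22,13) → add node 7 parent=5 cost=22
16. q=(34,25) nearest=7 d=12 new=(26,17) → add node 8 parent=7 cost=26
17. q=(11,8) nearest=2 d=3 new=(11,8) → add node 9 parent=2 cost=11
18. q=(36,31) nearest=8 d=14 new=(30,21) → add node 10 parent=8 cost=30
19. q=(37,16) nearest=10 d=7 new=(34,17) → add node 11 parent=10 cost=34
20. q=(22,12) nearest=7 d=1 new=(22,12) → add node 12 parent=7 cost=23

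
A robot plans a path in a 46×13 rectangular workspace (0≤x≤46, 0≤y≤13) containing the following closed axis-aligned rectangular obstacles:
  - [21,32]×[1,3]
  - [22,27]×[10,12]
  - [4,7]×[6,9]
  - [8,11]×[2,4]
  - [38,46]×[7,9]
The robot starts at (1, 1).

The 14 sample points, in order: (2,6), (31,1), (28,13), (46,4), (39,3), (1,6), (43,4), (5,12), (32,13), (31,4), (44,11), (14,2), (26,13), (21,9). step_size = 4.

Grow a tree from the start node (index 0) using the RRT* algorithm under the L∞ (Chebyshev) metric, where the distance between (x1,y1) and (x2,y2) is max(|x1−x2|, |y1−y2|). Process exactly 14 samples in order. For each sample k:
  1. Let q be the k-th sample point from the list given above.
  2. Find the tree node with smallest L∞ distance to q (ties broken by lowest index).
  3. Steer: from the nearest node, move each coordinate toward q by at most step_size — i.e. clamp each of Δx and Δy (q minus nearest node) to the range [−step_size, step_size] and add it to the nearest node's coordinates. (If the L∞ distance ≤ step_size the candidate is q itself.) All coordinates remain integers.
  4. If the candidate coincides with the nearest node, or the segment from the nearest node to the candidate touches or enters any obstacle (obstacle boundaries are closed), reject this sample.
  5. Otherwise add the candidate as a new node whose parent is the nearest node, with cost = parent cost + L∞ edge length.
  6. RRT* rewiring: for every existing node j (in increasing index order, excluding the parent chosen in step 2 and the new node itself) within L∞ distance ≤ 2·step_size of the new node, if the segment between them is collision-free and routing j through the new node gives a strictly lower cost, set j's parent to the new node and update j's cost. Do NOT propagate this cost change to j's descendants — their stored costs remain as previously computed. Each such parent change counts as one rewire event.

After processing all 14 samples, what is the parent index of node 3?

1. q=(2,6) nearest=0 d=5 new=(2,5) → add node 1 parent=0 cost=4
2. q=(31,1) nearest=1 d=29 new=(6,1) → add node 2 parent=1 cost=8
3. q=(28,13) nearest=2 d=22 new=(10,5) → blocked by [8,11]×[2,4], reject
4. q=(46,4) nearest=2 d=40 new=(10,4) → blocked by [8,11]×[2,4], reject
5. q=(39,3) nearest=2 d=33 new=(10,3) → blocked by [8,11]×[2,4], reject
6. q=(1,6) nearest=1 d=1 new=(1,6) → add node 3 parent=1 cost=5
7. q=(43,4) nearest=2 d=37 new=(10,4) → blocked by [8,11]×[2,4], reject
8. q=(5,12) nearest=3 d=6 new=(5,10) → blocked by [4,7]×[6,9], reject
9. q=(32,13) nearest=2 d=26 new=(10,5) → blocked by [8,11]×[2,4], reject
10. q=(31,4) nearest=2 d=25 new=(10,4) → blocked by [8,11]×[2,4], reject
11. q=(44,11) nearest=2 d=38 new=(10,5) → blocked by [8,11]×[2,4], reject
12. q=(14,2) nearest=2 d=8 new=(10,2) → blocked by [8,11]×[2,4], reject
13. q=(26,13) nearest=2 d=20 new=(10,5) → blocked by [8,11]×[2,4], reject
14. q=(21,9) nearest=2 d=15 new=(10,5) → blocked by [8,11]×[2,4], reject

Parent of node 3: 1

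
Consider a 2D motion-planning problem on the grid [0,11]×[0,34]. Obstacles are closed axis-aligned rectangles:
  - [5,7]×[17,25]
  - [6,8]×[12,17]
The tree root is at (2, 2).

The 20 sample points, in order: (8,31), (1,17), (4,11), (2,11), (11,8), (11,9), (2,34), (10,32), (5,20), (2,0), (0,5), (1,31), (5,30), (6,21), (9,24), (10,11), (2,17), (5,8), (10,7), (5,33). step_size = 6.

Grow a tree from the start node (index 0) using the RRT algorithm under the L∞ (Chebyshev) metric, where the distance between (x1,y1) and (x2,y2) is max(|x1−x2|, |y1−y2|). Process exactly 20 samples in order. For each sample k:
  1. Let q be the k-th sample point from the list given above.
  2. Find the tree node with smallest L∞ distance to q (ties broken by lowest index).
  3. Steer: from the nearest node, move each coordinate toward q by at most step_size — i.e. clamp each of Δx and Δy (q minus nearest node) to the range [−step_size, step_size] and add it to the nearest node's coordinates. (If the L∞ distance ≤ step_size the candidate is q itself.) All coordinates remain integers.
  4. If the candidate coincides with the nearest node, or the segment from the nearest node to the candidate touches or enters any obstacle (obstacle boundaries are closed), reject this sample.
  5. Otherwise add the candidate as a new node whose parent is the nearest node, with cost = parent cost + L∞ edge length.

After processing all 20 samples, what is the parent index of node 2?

Parent of node 2: 1

1. q=(8,31) nearest=0 d=29 new=(8,8) → add node 1 parent=0 cost=6
2. q=(1,17) nearest=1 d=9 new=(2,14) → add node 2 parent=1 cost=12
3. q=(4,11) nearest=2 d=3 new=(4,11) → add node 3 parent=2 cost=15
4. q=(2,11) nearest=3 d=2 new=(2,11) → add node 4 parent=3 cost=17
5. q=(11,8) nearest=1 d=3 new=(11,8) → add node 5 parent=1 cost=9
6. q=(11,9) nearest=5 d=1 new=(11,9) → add node 6 parent=5 cost=10
7. q=(2,34) nearest=2 d=20 new=(2,20) → add node 7 parent=2 cost=18
8. q=(10,32) nearest=7 d=12 new=(8,26) → blocked by [5,7]×[17,25], reject
9. q=(5,20) nearest=7 d=3 new=(5,20) → blocked by [5,7]×[17,25], reject
10. q=(2,0) nearest=0 d=2 new=(2,0) → add node 8 parent=0 cost=2
11. q=(0,5) nearest=0 d=3 new=(0,5) → add node 9 parent=0 cost=3
12. q=(1,31) nearest=7 d=11 new=(1,26) → add node 10 parent=7 cost=24
13. q=(5,30) nearest=10 d=4 new=(5,30) → add node 11 parent=10 cost=28
14. q=(6,21) nearest=7 d=4 new=(6,21) → blocked by [5,7]×[17,25], reject
15. q=(9,24) nearest=11 d=6 new=(9,24) → add node 12 parent=11 cost=34
16. q=(10,11) nearest=6 d=2 new=(10,11) → add node 13 parent=6 cost=12
17. q=(2,17) nearest=2 d=3 new=(2,17) → add node 14 parent=2 cost=15
18. q=(5,8) nearest=1 d=3 new=(5,8) → add node 15 parent=1 cost=9
19. q=(10,7) nearest=5 d=1 new=(10,7) → add node 16 parent=5 cost=10
20. q=(5,33) nearest=11 d=3 new=(5,33) → add node 17 parent=11 cost=31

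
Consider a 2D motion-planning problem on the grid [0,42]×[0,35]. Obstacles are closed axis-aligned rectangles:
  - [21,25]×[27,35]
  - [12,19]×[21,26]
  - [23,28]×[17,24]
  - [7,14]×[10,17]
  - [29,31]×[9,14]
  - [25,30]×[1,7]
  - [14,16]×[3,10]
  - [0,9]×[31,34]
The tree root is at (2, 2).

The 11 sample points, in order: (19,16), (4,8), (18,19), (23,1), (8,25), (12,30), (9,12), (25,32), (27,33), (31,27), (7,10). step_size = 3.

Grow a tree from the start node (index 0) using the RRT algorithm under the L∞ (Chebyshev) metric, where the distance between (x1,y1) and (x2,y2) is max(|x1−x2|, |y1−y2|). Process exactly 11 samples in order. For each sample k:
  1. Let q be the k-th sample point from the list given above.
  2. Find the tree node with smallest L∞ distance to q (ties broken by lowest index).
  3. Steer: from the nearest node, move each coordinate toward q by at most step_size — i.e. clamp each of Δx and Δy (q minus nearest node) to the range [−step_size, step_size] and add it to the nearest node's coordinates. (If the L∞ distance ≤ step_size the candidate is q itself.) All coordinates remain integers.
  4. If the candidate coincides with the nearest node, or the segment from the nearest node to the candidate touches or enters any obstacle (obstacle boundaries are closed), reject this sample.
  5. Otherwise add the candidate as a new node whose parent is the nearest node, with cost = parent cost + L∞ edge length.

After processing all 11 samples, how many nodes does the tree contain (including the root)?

Node count: 5

1. q=(19,16) nearest=0 d=17 new=(5,5) → add node 1 parent=0 cost=3
2. q=(4,8) nearest=1 d=3 new=(4,8) → add node 2 parent=1 cost=6
3. q=(18,19) nearest=1 d=14 new=(8,8) → add node 3 parent=1 cost=6
4. q=(23,1) nearest=3 d=15 new=(11,5) → add node 4 parent=3 cost=9
5. q=(8,25) nearest=2 d=17 new=(7,11) → blocked by [7,14]×[10,17], reject
6. q=(12,30) nearest=2 d=22 new=(7,11) → blocked by [7,14]×[10,17], reject
7. q=(9,12) nearest=3 d=4 new=(9,11) → blocked by [7,14]×[10,17], reject
8. q=(25,32) nearest=2 d=24 new=(7,11) → blocked by [7,14]×[10,17], reject
9. q=(27,33) nearest=2 d=25 new=(7,11) → blocked by [7,14]×[10,17], reject
10. q=(31,27) nearest=4 d=22 new=(14,8) → blocked by [14,16]×[3,10], reject
11. q=(7,10) nearest=3 d=2 new=(7,10) → blocked by [7,14]×[10,17], reject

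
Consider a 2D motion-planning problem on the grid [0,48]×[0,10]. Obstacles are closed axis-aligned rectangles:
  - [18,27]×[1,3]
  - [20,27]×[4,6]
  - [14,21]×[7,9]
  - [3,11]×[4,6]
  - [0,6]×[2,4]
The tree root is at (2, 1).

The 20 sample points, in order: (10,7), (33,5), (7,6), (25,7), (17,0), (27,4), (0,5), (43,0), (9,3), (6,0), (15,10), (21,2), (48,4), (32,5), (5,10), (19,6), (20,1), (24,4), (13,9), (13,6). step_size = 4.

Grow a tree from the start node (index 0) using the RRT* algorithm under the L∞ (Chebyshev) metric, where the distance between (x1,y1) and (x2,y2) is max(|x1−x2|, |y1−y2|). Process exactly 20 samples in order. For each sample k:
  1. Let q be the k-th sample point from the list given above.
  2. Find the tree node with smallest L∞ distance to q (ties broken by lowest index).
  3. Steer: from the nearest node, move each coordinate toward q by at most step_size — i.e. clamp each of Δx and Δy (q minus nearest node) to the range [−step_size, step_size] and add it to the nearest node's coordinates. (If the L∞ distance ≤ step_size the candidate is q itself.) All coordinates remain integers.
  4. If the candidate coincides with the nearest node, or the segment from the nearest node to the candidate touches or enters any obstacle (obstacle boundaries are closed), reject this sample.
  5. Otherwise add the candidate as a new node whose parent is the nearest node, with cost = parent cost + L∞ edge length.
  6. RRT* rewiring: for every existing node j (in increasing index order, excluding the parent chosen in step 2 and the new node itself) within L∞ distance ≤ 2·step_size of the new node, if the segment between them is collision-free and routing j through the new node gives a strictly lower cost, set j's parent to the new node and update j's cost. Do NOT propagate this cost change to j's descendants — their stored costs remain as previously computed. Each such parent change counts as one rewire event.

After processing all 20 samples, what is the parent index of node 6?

Parent of node 6: 5

1. q=(10,7) nearest=0 d=8 new=(6,5) → blocked by [3,11]×[4,6], reject
2. q=(33,5) nearest=0 d=31 new=(6,5) → blocked by [3,11]×[4,6], reject
3. q=(7,6) nearest=0 d=5 new=(6,5) → blocked by [3,11]×[4,6], reject
4. q=(25,7) nearest=0 d=23 new=(6,5) → blocked by [3,11]×[4,6], reject
5. q=(17,0) nearest=0 d=15 new=(6,0) → add node 1 parent=0 cost=4
6. q=(27,4) nearest=1 d=21 new=(10,4) → blocked by [3,11]×[4,6], reject
7. q=(0,5) nearest=0 d=4 new=(0,5) → blocked by [0,6]×[2,4], reject
8. q=(43,0) nearest=1 d=37 new=(10,0) → add node 2 parent=1 cost=8
9. q=(9,3) nearest=1 d=3 new=(9,3) → add node 3 parent=1 cost=7
10. q=(6,0) nearest=1 d=0 → coincident, reject
11. q=(15,10) nearest=3 d=7 new=(13,7) → blocked by [3,11]×[4,6], reject
12. q=(21,2) nearest=2 d=11 new=(14,2) → add node 4 parent=2 cost=12
13. q=(48,4) nearest=4 d=34 new=(18,4) → add node 5 parent=4 cost=16
14. q=(32,5) nearest=5 d=14 new=(22,5) → blocked by [20,27]×[4,6], reject
15. q=(5,10) nearest=3 d=7 new=(5,7) → blocked by [3,11]×[4,6], reject
16. q=(19,6) nearest=5 d=2 new=(19,6) → add node 6 parent=5 cost=18
17. q=(20,1) nearest=5 d=3 new=(20,1) → blocked by [18,27]×[1,3], reject
18. q=(24,4) nearest=6 d=5 new=(23,4) → blocked by [20,27]×[4,6], reject
19. q=(13,9) nearest=5 d=5 new=(14,8) → blocked by [14,21]×[7,9], reject
20. q=(13,6) nearest=3 d=4 new=(13,6) → blocked by [3,11]×[4,6], reject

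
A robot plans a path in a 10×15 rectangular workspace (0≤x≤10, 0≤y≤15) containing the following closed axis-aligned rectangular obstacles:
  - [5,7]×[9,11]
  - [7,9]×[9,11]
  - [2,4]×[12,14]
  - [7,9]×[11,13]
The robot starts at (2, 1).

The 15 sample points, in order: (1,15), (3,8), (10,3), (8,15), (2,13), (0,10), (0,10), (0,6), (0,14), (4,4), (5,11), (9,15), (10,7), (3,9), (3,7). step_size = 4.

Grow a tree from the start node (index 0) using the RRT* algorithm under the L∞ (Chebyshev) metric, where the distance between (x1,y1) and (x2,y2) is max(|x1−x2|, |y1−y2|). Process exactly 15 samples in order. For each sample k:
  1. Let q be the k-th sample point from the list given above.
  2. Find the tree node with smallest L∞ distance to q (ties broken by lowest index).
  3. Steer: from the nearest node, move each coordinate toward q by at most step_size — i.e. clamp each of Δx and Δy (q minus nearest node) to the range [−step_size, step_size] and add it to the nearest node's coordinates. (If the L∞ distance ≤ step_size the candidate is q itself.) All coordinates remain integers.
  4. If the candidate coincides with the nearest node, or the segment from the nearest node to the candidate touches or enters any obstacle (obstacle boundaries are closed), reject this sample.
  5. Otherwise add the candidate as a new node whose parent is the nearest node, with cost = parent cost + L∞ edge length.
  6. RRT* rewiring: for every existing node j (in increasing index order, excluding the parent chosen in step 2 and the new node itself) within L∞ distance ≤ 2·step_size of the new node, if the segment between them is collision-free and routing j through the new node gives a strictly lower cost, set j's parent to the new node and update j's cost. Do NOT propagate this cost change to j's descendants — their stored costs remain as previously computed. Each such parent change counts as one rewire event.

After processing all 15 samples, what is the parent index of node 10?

1. q=(1,15) nearest=0 d=14 new=(1,5) → add node 1 parent=0 cost=4
2. q=(3,8) nearest=1 d=3 new=(3,8) → add node 2 parent=1 cost=7
3. q=(10,3) nearest=2 d=7 new=(7,4) → add node 3 parent=2 cost=11
4. q=(8,15) nearest=2 d=7 new=(7,12) → blocked by [5,7]×[9,11], reject
5. q=(2,13) nearest=2 d=5 new=(2,12) → blocked by [2,4]×[12,14], reject
6. q=(0,10) nearest=2 d=3 new=(0,10) → add node 4 parent=2 cost=10
7. q=(0,10) nearest=4 d=0 → coincident, reject
8. q=(0,6) nearest=1 d=1 new=(0,6) → add node 5 parent=1 cost=5; rewire 4→5 (9<10)
9. q=(0,14) nearest=4 d=4 new=(0,14) → add node 6 parent=4 cost=13
10. q=(4,4) nearest=0 d=3 new=(4,4) → add node 7 parent=0 cost=3; rewire 3→7 (6<11)
11. q=(5,11) nearest=2 d=3 new=(5,11) → blocked by [5,7]×[9,11], reject
12. q=(9,15) nearest=2 d=7 new=(7,12) → blocked by [5,7]×[9,11], reject
13. q=(10,7) nearest=3 d=3 new=(10,7) → add node 8 parent=3 cost=9
14. q=(3,9) nearest=2 d=1 new=(3,9) → add node 9 parent=2 cost=8
15. q=(3,7) nearest=2 d=1 new=(3,7) → add node 10 parent=2 cost=8

Parent of node 10: 2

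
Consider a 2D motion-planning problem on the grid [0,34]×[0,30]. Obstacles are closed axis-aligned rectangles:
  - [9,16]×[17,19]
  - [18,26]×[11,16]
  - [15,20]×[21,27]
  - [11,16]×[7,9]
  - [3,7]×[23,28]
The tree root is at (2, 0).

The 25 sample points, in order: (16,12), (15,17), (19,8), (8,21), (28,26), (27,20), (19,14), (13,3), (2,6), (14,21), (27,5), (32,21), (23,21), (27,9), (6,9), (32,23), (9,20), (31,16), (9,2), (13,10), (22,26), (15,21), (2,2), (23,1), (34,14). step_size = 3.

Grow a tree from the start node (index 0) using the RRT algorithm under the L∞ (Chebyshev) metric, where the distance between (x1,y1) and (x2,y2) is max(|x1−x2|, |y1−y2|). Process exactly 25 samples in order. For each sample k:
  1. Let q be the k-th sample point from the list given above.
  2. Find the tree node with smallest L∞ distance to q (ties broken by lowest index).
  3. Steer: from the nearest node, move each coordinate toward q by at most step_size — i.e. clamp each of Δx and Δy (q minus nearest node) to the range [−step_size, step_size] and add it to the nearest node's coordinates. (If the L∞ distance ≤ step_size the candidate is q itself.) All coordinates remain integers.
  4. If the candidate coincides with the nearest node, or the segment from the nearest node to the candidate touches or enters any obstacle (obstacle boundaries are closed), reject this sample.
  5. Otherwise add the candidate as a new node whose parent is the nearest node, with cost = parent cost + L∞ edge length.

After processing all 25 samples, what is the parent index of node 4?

Parent of node 4: 2

1. q=(16,12) nearest=0 d=14 new=(5,3) → add node 1 parent=0 cost=3
2. q=(15,17) nearest=1 d=14 new=(8,6) → add node 2 parent=1 cost=6
3. q=(19,8) nearest=2 d=11 new=(11,8) → blocked by [11,16]×[7,9], reject
4. q=(8,21) nearest=2 d=15 new=(8,9) → add node 3 parent=2 cost=9
5. q=(28,26) nearest=2 d=20 new=(11,9) → blocked by [11,16]×[7,9], reject
6. q=(27,20) nearest=2 d=19 new=(11,9) → blocked by [11,16]×[7,9], reject
7. q=(19,14) nearest=2 d=11 new=(11,9) → blocked by [11,16]×[7,9], reject
8. q=(13,3) nearest=2 d=5 new=(11,3) → add node 4 parent=2 cost=9
9. q=(2,6) nearest=1 d=3 new=(2,6) → add node 5 parent=1 cost=6
10. q=(14,21) nearest=3 d=12 new=(11,12) → add node 6 parent=3 cost=12
11. q=(27,5) nearest=4 d=16 new=(14,5) → add node 7 parent=4 cost=12
12. q=(32,21) nearest=7 d=18 new=(17,8) → blocked by [11,16]×[7,9], reject
13. q=(23,21) nearest=6 d=12 new=(14,15) → add node 8 parent=6 cost=15
14. q=(27,9) nearest=7 d=13 new=(17,8) → blocked by [11,16]×[7,9], reject
15. q=(6,9) nearest=3 d=2 new=(6,9) → add node 9 parent=3 cost=11
16. q=(32,23) nearest=7 d=18 new=(17,8) → blocked by [11,16]×[7,9], reject
17. q=(9,20) nearest=8 d=5 new=(11,18) → blocked by [9,16]×[17,19], reject
18. q=(31,16) nearest=7 d=17 new=(17,8) → blocked by [11,16]×[7,9], reject
19. q=(9,2) nearest=4 d=2 new=(9,2) → add node 10 parent=4 cost=11
20. q=(13,10) nearest=6 d=2 new=(13,10) → add node 11 parent=6 cost=14
21. q=(22,26) nearest=8 d=11 new=(17,18) → blocked by [9,16]×[17,19], reject
22. q=(15,21) nearest=8 d=6 new=(15,18) → blocked by [9,16]×[17,19], reject
23. q=(2,2) nearest=0 d=2 new=(2,2) → add node 12 parent=0 cost=2
24. q=(23,1) nearest=7 d=9 new=(17,2) → add node 13 parent=7 cost=15
25. q=(34,14) nearest=13 d=17 new=(20,5) → add node 14 parent=13 cost=18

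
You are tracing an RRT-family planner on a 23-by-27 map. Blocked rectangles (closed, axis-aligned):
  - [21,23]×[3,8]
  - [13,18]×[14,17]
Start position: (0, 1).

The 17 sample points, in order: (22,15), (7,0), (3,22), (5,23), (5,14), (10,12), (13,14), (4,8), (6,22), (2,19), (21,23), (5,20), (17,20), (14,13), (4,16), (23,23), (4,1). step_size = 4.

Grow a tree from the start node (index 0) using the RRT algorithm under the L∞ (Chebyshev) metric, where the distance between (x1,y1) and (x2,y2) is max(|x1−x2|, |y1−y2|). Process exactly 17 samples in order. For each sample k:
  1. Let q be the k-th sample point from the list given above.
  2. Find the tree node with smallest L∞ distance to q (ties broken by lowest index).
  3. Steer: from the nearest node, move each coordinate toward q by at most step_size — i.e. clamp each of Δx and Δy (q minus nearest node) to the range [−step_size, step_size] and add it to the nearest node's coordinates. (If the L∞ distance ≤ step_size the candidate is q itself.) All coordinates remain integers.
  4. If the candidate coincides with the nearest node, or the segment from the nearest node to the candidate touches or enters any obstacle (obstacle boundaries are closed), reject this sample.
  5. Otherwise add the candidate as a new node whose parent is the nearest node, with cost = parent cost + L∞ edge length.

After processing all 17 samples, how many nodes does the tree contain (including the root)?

1. q=(22,15) nearest=0 d=22 new=(4,5) → add node 1 parent=0 cost=4
2. q=(7,0) nearest=1 d=5 new=(7,1) → add node 2 parent=1 cost=8
3. q=(3,22) nearest=1 d=17 new=(3,9) → add node 3 parent=1 cost=8
4. q=(5,23) nearest=3 d=14 new=(5,13) → add node 4 parent=3 cost=12
5. q=(5,14) nearest=4 d=1 new=(5,14) → add node 5 parent=4 cost=13
6. q=(10,12) nearest=4 d=5 new=(9,12) → add node 6 parent=4 cost=16
7. q=(13,14) nearest=6 d=4 new=(13,14) → blocked by [13,18]×[14,17], reject
8. q=(4,8) nearest=3 d=1 new=(4,8) → add node 7 parent=3 cost=9
9. q=(6,22) nearest=5 d=8 new=(6,18) → add node 8 parent=5 cost=17
10. q=(2,19) nearest=8 d=4 new=(2,19) → add node 9 parent=8 cost=21
11. q=(21,23) nearest=6 d=12 new=(13,16) → blocked by [13,18]×[14,17], reject
12. q=(5,20) nearest=8 d=2 new=(5,20) → add node 10 parent=8 cost=19
13. q=(17,20) nearest=6 d=8 new=(13,16) → blocked by [13,18]×[14,17], reject
14. q=(14,13) nearest=6 d=5 new=(13,13) → add node 11 parent=6 cost=20
15. q=(4,16) nearest=5 d=2 new=(4,16) → add node 12 parent=5 cost=15
16. q=(23,23) nearest=11 d=10 new=(17,17) → blocked by [13,18]×[14,17], reject
17. q=(4,1) nearest=2 d=3 new=(4,1) → add node 13 parent=2 cost=11

Node count: 14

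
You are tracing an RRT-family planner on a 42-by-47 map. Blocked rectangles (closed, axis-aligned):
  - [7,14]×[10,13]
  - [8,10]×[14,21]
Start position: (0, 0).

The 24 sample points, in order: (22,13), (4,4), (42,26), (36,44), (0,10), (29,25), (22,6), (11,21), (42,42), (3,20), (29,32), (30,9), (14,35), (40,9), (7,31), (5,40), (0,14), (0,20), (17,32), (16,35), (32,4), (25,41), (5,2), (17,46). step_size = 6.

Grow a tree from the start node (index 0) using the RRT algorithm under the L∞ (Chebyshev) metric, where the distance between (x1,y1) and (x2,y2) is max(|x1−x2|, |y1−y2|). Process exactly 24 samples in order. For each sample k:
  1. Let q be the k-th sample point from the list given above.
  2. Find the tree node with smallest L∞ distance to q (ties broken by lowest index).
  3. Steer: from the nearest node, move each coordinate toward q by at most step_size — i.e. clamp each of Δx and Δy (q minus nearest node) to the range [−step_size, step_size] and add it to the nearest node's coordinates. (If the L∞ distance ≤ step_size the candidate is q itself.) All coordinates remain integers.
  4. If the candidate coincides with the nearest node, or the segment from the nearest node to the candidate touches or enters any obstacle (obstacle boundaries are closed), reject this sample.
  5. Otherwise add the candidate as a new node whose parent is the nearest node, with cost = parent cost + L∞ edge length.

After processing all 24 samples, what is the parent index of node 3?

1. q=(22,13) nearest=0 d=22 new=(6,6) → add node 1 parent=0 cost=6
2. q=(4,4) nearest=1 d=2 new=(4,4) → add node 2 parent=1 cost=8
3. q=(42,26) nearest=1 d=36 new=(12,12) → blocked by [7,14]×[10,13], reject
4. q=(36,44) nearest=1 d=38 new=(12,12) → blocked by [7,14]×[10,13], reject
5. q=(0,10) nearest=1 d=6 new=(0,10) → add node 3 parent=1 cost=12
6. q=(29,25) nearest=1 d=23 new=(12,12) → blocked by [7,14]×[10,13], reject
7. q=(22,6) nearest=1 d=16 new=(12,6) → add node 4 parent=1 cost=12
8. q=(11,21) nearest=3 d=11 new=(6,16) → add node 5 parent=3 cost=18
9. q=(42,42) nearest=1 d=36 new=(12,12) → blocked by [7,14]×[10,13], reject
10. q=(3,20) nearest=5 d=4 new=(3,20) → add node 6 parent=5 cost=22
11. q=(29,32) nearest=5 d=23 new=(12,22) → blocked by [8,10]×[14,21], reject
12. q=(30,9) nearest=4 d=18 new=(18,9) → add node 7 parent=4 cost=18
13. q=(14,35) nearest=6 d=15 new=(9,26) → add node 8 parent=6 cost=28
14. q=(40,9) nearest=7 d=22 new=(24,9) → add node 9 parent=7 cost=24
15. q=(7,31) nearest=8 d=5 new=(7,31) → add node 10 parent=8 cost=33
16. q=(5,40) nearest=10 d=9 new=(5,37) → add node 11 parent=10 cost=39
17. q=(0,14) nearest=3 d=4 new=(0,14) → add node 12 parent=3 cost=16
18. q=(0,20) nearest=6 d=3 new=(0,20) → add node 13 parent=6 cost=25
19. q=(17,32) nearest=8 d=8 new=(15,32) → add node 14 parent=8 cost=34
20. q=(16,35) nearest=14 d=3 new=(16,35) → add node 15 parent=14 cost=37
21. q=(32,4) nearest=9 d=8 new=(30,4) → add node 16 parent=9 cost=30
22. q=(25,41) nearest=15 d=9 new=(22,41) → add node 17 parent=15 cost=43
23. q=(5,2) nearest=2 d=2 new=(5,2) → add node 18 parent=2 cost=10
24. q=(17,46) nearest=17 d=5 new=(17,46) → add node 19 parent=17 cost=48

Parent of node 3: 1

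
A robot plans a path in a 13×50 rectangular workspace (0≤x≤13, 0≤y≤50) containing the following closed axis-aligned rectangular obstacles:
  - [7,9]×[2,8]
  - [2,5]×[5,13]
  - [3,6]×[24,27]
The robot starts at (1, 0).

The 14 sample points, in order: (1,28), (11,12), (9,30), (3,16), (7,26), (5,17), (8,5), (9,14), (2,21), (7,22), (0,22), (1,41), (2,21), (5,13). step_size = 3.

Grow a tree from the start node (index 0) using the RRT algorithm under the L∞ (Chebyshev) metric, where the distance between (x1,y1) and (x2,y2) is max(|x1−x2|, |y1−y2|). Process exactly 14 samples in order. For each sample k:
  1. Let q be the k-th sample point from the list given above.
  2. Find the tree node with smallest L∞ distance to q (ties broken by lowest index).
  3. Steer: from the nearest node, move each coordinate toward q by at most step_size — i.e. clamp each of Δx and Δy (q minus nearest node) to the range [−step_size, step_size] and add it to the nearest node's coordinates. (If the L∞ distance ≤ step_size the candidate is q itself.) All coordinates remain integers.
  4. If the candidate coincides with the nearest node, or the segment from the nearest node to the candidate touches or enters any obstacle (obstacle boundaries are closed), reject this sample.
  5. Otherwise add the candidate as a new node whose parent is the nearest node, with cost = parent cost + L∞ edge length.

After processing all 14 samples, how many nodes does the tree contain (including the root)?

Node count: 5

1. q=(1,28) nearest=0 d=28 new=(1,3) → add node 1 parent=0 cost=3
2. q=(11,12) nearest=1 d=10 new=(4,6) → blocked by [2,5]×[5,13], reject
3. q=(9,30) nearest=1 d=27 new=(4,6) → blocked by [2,5]×[5,13], reject
4. q=(3,16) nearest=1 d=13 new=(3,6) → blocked by [2,5]×[5,13], reject
5. q=(7,26) nearest=1 d=23 new=(4,6) → blocked by [2,5]×[5,13], reject
6. q=(5,17) nearest=1 d=14 new=(4,6) → blocked by [2,5]×[5,13], reject
7. q=(8,5) nearest=0 d=7 new=(4,3) → add node 2 parent=0 cost=3
8. q=(9,14) nearest=1 d=11 new=(4,6) → blocked by [2,5]×[5,13], reject
9. q=(2,21) nearest=1 d=18 new=(2,6) → blocked by [2,5]×[5,13], reject
10. q=(7,22) nearest=1 d=19 new=(4,6) → blocked by [2,5]×[5,13], reject
11. q=(0,22) nearest=1 d=19 new=(0,6) → add node 3 parent=1 cost=6
12. q=(1,41) nearest=3 d=35 new=(1,9) → add node 4 parent=3 cost=9
13. q=(2,21) nearest=4 d=12 new=(2,12) → blocked by [2,5]×[5,13], reject
14. q=(5,13) nearest=4 d=4 new=(4,12) → blocked by [2,5]×[5,13], reject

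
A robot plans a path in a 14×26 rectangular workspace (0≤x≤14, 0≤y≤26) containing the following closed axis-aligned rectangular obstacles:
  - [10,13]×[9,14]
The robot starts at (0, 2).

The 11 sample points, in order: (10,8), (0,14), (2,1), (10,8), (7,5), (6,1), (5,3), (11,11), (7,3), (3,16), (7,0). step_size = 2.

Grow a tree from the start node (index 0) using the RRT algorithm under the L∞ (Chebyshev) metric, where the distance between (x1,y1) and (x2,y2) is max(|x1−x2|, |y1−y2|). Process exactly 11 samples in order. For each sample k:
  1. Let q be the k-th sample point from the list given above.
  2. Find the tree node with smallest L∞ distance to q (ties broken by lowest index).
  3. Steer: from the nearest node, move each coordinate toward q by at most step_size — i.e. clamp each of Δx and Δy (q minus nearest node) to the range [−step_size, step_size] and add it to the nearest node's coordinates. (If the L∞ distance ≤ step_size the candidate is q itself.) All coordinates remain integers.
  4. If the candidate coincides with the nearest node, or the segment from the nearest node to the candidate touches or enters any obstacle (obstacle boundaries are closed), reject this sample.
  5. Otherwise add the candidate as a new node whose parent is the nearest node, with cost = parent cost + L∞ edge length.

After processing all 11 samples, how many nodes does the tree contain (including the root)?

Node count: 12

1. q=(10,8) nearest=0 d=10 new=(2,4) → add node 1 parent=0 cost=2
2. q=(0,14) nearest=1 d=10 new=(0,6) → add node 2 parent=1 cost=4
3. q=(2,1) nearest=0 d=2 new=(2,1) → add node 3 parent=0 cost=2
4. q=(10,8) nearest=1 d=8 new=(4,6) → add node 4 parent=1 cost=4
5. q=(7,5) nearest=4 d=3 new=(6,5) → add node 5 parent=4 cost=6
6. q=(6,1) nearest=1 d=4 new=(4,2) → add node 6 parent=1 cost=4
7. q=(5,3) nearest=6 d=1 new=(5,3) → add node 7 parent=6 cost=5
8. q=(11,11) nearest=5 d=6 new=(8,7) → add node 8 parent=5 cost=8
9. q=(7,3) nearest=5 d=2 new=(7,3) → add node 9 parent=5 cost=8
10. q=(3,16) nearest=8 d=9 new=(6,9) → add node 10 parent=8 cost=10
11. q=(7,0) nearest=6 d=3 new=(6,0) → add node 11 parent=6 cost=6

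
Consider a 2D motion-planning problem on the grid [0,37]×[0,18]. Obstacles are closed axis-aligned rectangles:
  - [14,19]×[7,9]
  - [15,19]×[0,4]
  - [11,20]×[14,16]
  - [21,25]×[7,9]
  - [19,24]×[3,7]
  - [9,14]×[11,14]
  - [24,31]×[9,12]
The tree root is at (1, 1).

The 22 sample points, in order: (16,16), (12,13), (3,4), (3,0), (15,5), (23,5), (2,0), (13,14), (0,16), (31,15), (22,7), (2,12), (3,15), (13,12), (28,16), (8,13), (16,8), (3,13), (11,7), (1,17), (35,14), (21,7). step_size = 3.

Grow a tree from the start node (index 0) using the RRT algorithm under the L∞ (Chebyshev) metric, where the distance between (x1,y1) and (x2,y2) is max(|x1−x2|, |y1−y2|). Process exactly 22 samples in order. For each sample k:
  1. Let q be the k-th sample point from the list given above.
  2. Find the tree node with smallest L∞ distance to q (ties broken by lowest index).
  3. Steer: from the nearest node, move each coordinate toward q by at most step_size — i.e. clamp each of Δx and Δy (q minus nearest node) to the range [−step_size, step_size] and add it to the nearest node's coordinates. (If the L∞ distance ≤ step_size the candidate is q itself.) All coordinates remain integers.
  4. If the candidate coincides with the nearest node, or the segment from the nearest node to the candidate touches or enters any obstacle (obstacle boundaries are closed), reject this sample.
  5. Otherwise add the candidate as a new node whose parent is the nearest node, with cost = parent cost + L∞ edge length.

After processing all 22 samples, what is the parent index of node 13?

Parent of node 13: 5

1. q=(16,16) nearest=0 d=15 new=(4,4) → add node 1 parent=0 cost=3
2. q=(12,13) nearest=1 d=9 new=(7,7) → add node 2 parent=1 cost=6
3. q=(3,4) nearest=1 d=1 new=(3,4) → add node 3 parent=1 cost=4
4. q=(3,0) nearest=0 d=2 new=(3,0) → add node 4 parent=0 cost=2
5. q=(15,5) nearest=2 d=8 new=(10,5) → add node 5 parent=2 cost=9
6. q=(23,5) nearest=5 d=13 new=(13,5) → add node 6 parent=5 cost=12
7. q=(2,0) nearest=0 d=1 new=(2,0) → add node 7 parent=0 cost=1
8. q=(13,14) nearest=2 d=7 new=(10,10) → add node 8 parent=2 cost=9
9. q=(0,16) nearest=2 d=9 new=(4,10) → add node 9 parent=2 cost=9
10. q=(31,15) nearest=6 d=18 new=(16,8) → blocked by [14,19]×[7,9], reject
11. q=(22,7) nearest=6 d=9 new=(16,7) → blocked by [14,19]×[7,9], reject
12. q=(2,12) nearest=9 d=2 new=(2,12) → add node 10 parent=9 cost=11
13. q=(3,15) nearest=10 d=3 new=(3,15) → add node 11 parent=10 cost=14
14. q=(13,12) nearest=8 d=3 new=(13,12) → blocked by [9,14]×[11,14], reject
15. q=(28,16) nearest=6 d=15 new=(16,8) → blocked by [14,19]×[7,9], reject
16. q=(8,13) nearest=8 d=3 new=(8,13) → blocked by [9,14]×[11,14], reject
17. q=(16,8) nearest=6 d=3 new=(16,8) → blocked by [14,19]×[7,9], reject
18. q=(3,13) nearest=10 d=1 new=(3,13) → add node 12 parent=10 cost=12
19. q=(11,7) nearest=5 d=2 new=(11,7) → add node 13 parent=5 cost=11
20. q=(1,17) nearest=11 d=2 new=(1,17) → add node 14 parent=11 cost=16
21. q=(35,14) nearest=6 d=22 new=(16,8) → blocked by [14,19]×[7,9], reject
22. q=(21,7) nearest=6 d=8 new=(16,7) → blocked by [14,19]×[7,9], reject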